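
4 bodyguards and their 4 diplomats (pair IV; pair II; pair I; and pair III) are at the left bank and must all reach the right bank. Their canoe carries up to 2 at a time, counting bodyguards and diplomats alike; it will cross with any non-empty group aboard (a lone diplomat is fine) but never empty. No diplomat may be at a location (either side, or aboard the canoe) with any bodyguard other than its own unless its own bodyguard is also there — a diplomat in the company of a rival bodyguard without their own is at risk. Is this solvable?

Following every safe sequence of crossings from the start, the most of the 8 that can be at the right bank as the canoe arrives there on crossings 1, 3, 5 is 2, 3, 4 respectively; the best ever achieved is 4 of 8.
From crossing 7 on, no configuration arises that was not already reachable earlier: only 44 distinct safe configurations (who is on which side, and where the canoe is) can ever be reached, none of them has everyone across, and every continuation just revisits them. So no valid plan exists.

No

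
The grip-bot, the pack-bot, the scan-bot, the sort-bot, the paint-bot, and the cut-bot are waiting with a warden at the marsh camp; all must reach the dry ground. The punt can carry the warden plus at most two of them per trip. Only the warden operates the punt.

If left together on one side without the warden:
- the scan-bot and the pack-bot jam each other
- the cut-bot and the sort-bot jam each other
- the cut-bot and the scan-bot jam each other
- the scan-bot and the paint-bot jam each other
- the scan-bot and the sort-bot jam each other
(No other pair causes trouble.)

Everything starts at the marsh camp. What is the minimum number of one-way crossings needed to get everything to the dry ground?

Counting alone: the warden can take at most 2 across per trip to the dry ground, so moving all 6 needs at least 3 loaded trips out, with a return between consecutive ones — at least 5 crossings.
The safety rule pushes this higher. Following every safe sequence of crossings, the most of the 6 that can be at the dry ground as the punt arrives there on crossings 5, 7 is 4, 5 respectively — never all 6.
So no plan with fewer than 9 crossings exists, and this one achieves 9:
1. Warden goes to the dry ground with the scan-bot and the sort-bot.  [the marsh camp: the cut-bot, the grip-bot, the pack-bot, the paint-bot | the dry ground: the scan-bot, the sort-bot]
2. Warden goes back to the marsh camp with the scan-bot.  [the marsh camp: the cut-bot, the grip-bot, the pack-bot, the paint-bot, the scan-bot | the dry ground: the sort-bot]
3. Warden goes to the dry ground with the grip-bot and the scan-bot.  [the marsh camp: the cut-bot, the pack-bot, the paint-bot | the dry ground: the grip-bot, the scan-bot, the sort-bot]
4. Warden goes back to the marsh camp with the scan-bot.  [the marsh camp: the cut-bot, the pack-bot, the paint-bot, the scan-bot | the dry ground: the grip-bot, the sort-bot]
5. Warden goes to the dry ground with the pack-bot and the scan-bot.  [the marsh camp: the cut-bot, the paint-bot | the dry ground: the grip-bot, the pack-bot, the scan-bot, the sort-bot]
6. Warden goes back to the marsh camp with the scan-bot.  [the marsh camp: the cut-bot, the paint-bot, the scan-bot | the dry ground: the grip-bot, the pack-bot, the sort-bot]
7. Warden goes to the dry ground with the paint-bot and the scan-bot.  [the marsh camp: the cut-bot | the dry ground: the grip-bot, the pack-bot, the paint-bot, the scan-bot, the sort-bot]
8. Warden goes back to the marsh camp with the scan-bot.  [the marsh camp: the cut-bot, the scan-bot | the dry ground: the grip-bot, the pack-bot, the paint-bot, the sort-bot]
9. Warden goes to the dry ground with the cut-bot and the scan-bot.  [the marsh camp: — | the dry ground: the cut-bot, the grip-bot, the pack-bot, the paint-bot, the scan-bot, the sort-bot]

9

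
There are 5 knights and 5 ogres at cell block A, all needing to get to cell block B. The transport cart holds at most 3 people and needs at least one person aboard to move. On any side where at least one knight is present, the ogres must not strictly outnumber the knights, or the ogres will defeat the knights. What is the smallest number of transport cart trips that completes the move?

11

Counting alone: each trip to cell block B takes at most 3 across and each return brings at least 1 back, so after t trips out (and t−1 returns) at most 3t − (t−1) of the 10 are across; that first reaches 10 at t = 5, so at least 9 crossings are needed.
The safety rule pushes this higher. Following every safe sequence of crossings, the most of the 10 that can be at cell block B as the transport cart arrives there on crossing 9 is 9 — never all 10.
So no plan with fewer than 11 crossings exists, and this one achieves 11:
1. 2 ogres → cell block B.  (cell block A: 5K 3O; cell block B: 0K 2O)
2. 1 ogre ← cell block A.  (cell block A: 5K 4O; cell block B: 0K 1O)
3. 3 ogres → cell block B.  (cell block A: 5K 1O; cell block B: 0K 4O)
4. 1 ogre ← cell block A.  (cell block A: 5K 2O; cell block B: 0K 3O)
5. 3 knights → cell block B.  (cell block A: 2K 2O; cell block B: 3K 3O)
6. 1 knight and 1 ogre ← cell block A.  (cell block A: 3K 3O; cell block B: 2K 2O)
7. 3 knights → cell block B.  (cell block A: 0K 3O; cell block B: 5K 2O)
8. 1 ogre ← cell block A.  (cell block A: 0K 4O; cell block B: 5K 1O)
9. 2 ogres → cell block B.  (cell block A: 0K 2O; cell block B: 5K 3O)
10. 1 ogre ← cell block A.  (cell block A: 0K 3O; cell block B: 5K 2O)
11. 3 ogres → cell block B.  (cell block A: 0K 0O; cell block B: 5K 5O)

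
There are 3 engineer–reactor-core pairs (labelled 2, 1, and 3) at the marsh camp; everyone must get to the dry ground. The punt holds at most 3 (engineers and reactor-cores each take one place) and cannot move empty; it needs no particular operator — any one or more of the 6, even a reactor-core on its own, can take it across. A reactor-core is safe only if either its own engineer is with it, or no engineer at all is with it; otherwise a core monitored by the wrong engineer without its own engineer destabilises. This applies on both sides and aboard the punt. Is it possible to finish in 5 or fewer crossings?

Yes

Yes — this plan uses 5 crossings (≤ 5):
1. engineer 2 and reactor-core 2 cross → the dry ground.
2. engineer 2 crosses ← the marsh camp.
3. engineer 1, engineer 2, and engineer 3 cross → the dry ground.
4. reactor-core 2 crosses ← the marsh camp.
5. reactor-core 1, reactor-core 2, and reactor-core 3 cross → the dry ground.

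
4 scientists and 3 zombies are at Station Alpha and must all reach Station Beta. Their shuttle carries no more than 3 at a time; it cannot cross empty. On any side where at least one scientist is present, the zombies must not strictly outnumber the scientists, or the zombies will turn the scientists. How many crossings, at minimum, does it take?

5

Counting alone: each trip to Station Beta takes at most 3 across and each return brings at least 1 back, so after t trips out (and t−1 returns) at most 3t − (t−1) of the 7 are across; that first reaches 7 at t = 3, so at least 5 crossings are needed.
The plan below uses exactly 5 crossings, so it is optimal:
1. 3 zombies → Station Beta.  (Station Alpha: 4S 0Z; Station Beta: 0S 3Z)
2. 1 zombie ← Station Alpha.  (Station Alpha: 4S 1Z; Station Beta: 0S 2Z)
3. 3 scientists → Station Beta.  (Station Alpha: 1S 1Z; Station Beta: 3S 2Z)
4. 1 scientist ← Station Alpha.  (Station Alpha: 2S 1Z; Station Beta: 2S 2Z)
5. 2 scientists and 1 zombie → Station Beta.  (Station Alpha: 0S 0Z; Station Beta: 4S 3Z)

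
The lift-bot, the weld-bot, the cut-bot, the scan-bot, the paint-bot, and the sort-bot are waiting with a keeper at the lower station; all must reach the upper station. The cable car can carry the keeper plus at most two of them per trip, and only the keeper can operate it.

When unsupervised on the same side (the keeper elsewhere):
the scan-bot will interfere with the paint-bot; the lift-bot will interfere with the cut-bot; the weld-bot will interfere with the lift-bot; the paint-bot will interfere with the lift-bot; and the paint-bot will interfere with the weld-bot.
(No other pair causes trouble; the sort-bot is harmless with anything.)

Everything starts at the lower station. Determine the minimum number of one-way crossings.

9

Counting alone: the keeper can take at most 2 across per trip to the upper station, so moving all 6 needs at least 3 loaded trips out, with a return between consecutive ones — at least 5 crossings.
The safety rule pushes this higher. Following every safe sequence of crossings, the most of the 6 that can be at the upper station as the cable car arrives there on crossings 5, 7 is 4, 5 respectively — never all 6.
So no plan with fewer than 9 crossings exists, and this one achieves 9:
1. Keeper goes to the upper station with the lift-bot and the paint-bot.  [the lower station: the cut-bot, the scan-bot, the sort-bot, the weld-bot | the upper station: the lift-bot, the paint-bot]
2. Keeper goes back to the lower station with the lift-bot.  [the lower station: the cut-bot, the lift-bot, the scan-bot, the sort-bot, the weld-bot | the upper station: the paint-bot]
3. Keeper goes to the upper station with the cut-bot and the lift-bot.  [the lower station: the scan-bot, the sort-bot, the weld-bot | the upper station: the cut-bot, the lift-bot, the paint-bot]
4. Keeper goes back to the lower station with the lift-bot.  [the lower station: the lift-bot, the scan-bot, the sort-bot, the weld-bot | the upper station: the cut-bot, the paint-bot]
5. Keeper goes to the upper station with the lift-bot and the sort-bot.  [the lower station: the scan-bot, the weld-bot | the upper station: the cut-bot, the lift-bot, the paint-bot, the sort-bot]
6. Keeper goes back to the lower station with the lift-bot.  [the lower station: the lift-bot, the scan-bot, the weld-bot | the upper station: the cut-bot, the paint-bot, the sort-bot]
7. Keeper goes to the upper station with the scan-bot and the weld-bot.  [the lower station: the lift-bot | the upper station: the cut-bot, the paint-bot, the scan-bot, the sort-bot, the weld-bot]
8. Keeper goes back to the lower station with the paint-bot.  [the lower station: the lift-bot, the paint-bot | the upper station: the cut-bot, the scan-bot, the sort-bot, the weld-bot]
9. Keeper goes to the upper station with the lift-bot and the paint-bot.  [the lower station: — | the upper station: the cut-bot, the lift-bot, the paint-bot, the scan-bot, the sort-bot, the weld-bot]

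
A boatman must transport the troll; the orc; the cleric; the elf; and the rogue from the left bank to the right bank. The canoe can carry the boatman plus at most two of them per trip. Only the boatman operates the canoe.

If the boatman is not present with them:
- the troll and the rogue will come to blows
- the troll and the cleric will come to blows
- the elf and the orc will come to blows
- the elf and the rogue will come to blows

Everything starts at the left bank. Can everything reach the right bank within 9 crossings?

Yes

Yes — this plan uses 7 crossings (≤ 9):
1. Boatman goes to the right bank with the elf and the troll.  [the left bank: the cleric, the orc, the rogue | the right bank: the elf, the troll]
2. Boatman goes back to the left bank alone.  [the left bank: the cleric, the orc, the rogue | the right bank: the elf, the troll]
3. Boatman goes to the right bank with the orc.  [the left bank: the cleric, the rogue | the right bank: the elf, the orc, the troll]
4. Boatman goes back to the left bank with the elf.  [the left bank: the cleric, the elf, the rogue | the right bank: the orc, the troll]
5. Boatman goes to the right bank with the cleric and the rogue.  [the left bank: the elf | the right bank: the cleric, the orc, the rogue, the troll]
6. Boatman goes back to the left bank with the troll.  [the left bank: the elf, the troll | the right bank: the cleric, the orc, the rogue]
7. Boatman goes to the right bank with the elf and the troll.  [the left bank: — | the right bank: the cleric, the elf, the orc, the rogue, the troll]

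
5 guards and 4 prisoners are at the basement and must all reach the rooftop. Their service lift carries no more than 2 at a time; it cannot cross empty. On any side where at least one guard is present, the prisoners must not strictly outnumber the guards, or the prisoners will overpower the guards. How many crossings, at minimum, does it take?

Counting alone: each trip to the rooftop takes at most 2 across and each return brings at least 1 back, so after t trips out (and t−1 returns) at most 2t − (t−1) of the 9 are across; that first reaches 9 at t = 8, so at least 15 crossings are needed.
The plan below uses exactly 15 crossings, so it is optimal:
1. 2 prisoners → the rooftop.  (the basement: 5G 2P; the rooftop: 0G 2P)
2. 1 prisoner ← the basement.  (the basement: 5G 3P; the rooftop: 0G 1P)
3. 2 prisoners → the rooftop.  (the basement: 5G 1P; the rooftop: 0G 3P)
4. 1 prisoner ← the basement.  (the basement: 5G 2P; the rooftop: 0G 2P)
5. 2 guards → the rooftop.  (the basement: 3G 2P; the rooftop: 2G 2P)
6. 1 prisoner ← the basement.  (the basement: 3G 3P; the rooftop: 2G 1P)
7. 1 guard and 1 prisoner → the rooftop.  (the basement: 2G 2P; the rooftop: 3G 2P)
8. 1 guard ← the basement.  (the basement: 3G 2P; the rooftop: 2G 2P)
9. 1 guard and 1 prisoner → the rooftop.  (the basement: 2G 1P; the rooftop: 3G 3P)
10. 1 prisoner ← the basement.  (the basement: 2G 2P; the rooftop: 3G 2P)
11. 1 guard and 1 prisoner → the rooftop.  (the basement: 1G 1P; the rooftop: 4G 3P)
12. 1 guard ← the basement.  (the basement: 2G 1P; the rooftop: 3G 3P)
13. 1 guard and 1 prisoner → the rooftop.  (the basement: 1G 0P; the rooftop: 4G 4P)
14. 1 prisoner ← the basement.  (the basement: 1G 1P; the rooftop: 4G 3P)
15. 1 guard and 1 prisoner → the rooftop.  (the basement: 0G 0P; the rooftop: 5G 4P)

15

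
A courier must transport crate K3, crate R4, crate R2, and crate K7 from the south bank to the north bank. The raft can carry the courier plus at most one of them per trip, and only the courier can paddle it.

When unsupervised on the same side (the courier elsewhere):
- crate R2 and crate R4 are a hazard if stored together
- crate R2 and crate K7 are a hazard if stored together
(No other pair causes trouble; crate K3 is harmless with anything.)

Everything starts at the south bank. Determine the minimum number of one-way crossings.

Counting alone: the courier can take at most 1 across per trip to the north bank, so moving all 4 needs at least 4 loaded trips out, with a return between consecutive ones — at least 7 crossings.
The safety rule pushes this higher. Following every safe sequence of crossings, the most of the 4 that can be at the north bank as the raft arrives there on crossing 7 is 3 — never all 4.
So no plan with fewer than 9 crossings exists, and this one achieves 9:
1. Courier goes to the north bank with crate R2.
2. Courier goes back to the south bank alone.
3. Courier goes to the north bank with crate K3.
4. Courier goes back to the south bank alone.
5. Courier goes to the north bank with crate R4.
6. Courier goes back to the south bank with crate R2.
7. Courier goes to the north bank with crate K7.
8. Courier goes back to the south bank alone.
9. Courier goes to the north bank with crate R2.

9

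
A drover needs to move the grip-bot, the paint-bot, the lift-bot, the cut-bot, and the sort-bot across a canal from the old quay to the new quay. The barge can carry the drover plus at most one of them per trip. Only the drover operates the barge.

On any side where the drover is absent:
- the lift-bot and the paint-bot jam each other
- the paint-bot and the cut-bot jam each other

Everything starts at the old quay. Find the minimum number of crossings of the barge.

Counting alone: the drover can take at most 1 across per trip to the new quay, so moving all 5 needs at least 5 loaded trips out, with a return between consecutive ones — at least 9 crossings.
The safety rule pushes this higher. Following every safe sequence of crossings, the most of the 5 that can be at the new quay as the barge arrives there on crossing 9 is 4 — never all 5.
So no plan with fewer than 11 crossings exists, and this one achieves 11:
1. Drover goes to the new quay with the paint-bot.  [the old quay: the cut-bot, the grip-bot, the lift-bot, the sort-bot | the new quay: the paint-bot]
2. Drover goes back to the old quay alone.  [the old quay: the cut-bot, the grip-bot, the lift-bot, the sort-bot | the new quay: the paint-bot]
3. Drover goes to the new quay with the grip-bot.  [the old quay: the cut-bot, the lift-bot, the sort-bot | the new quay: the grip-bot, the paint-bot]
4. Drover goes back to the old quay alone.  [the old quay: the cut-bot, the lift-bot, the sort-bot | the new quay: the grip-bot, the paint-bot]
5. Drover goes to the new quay with the lift-bot.  [the old quay: the cut-bot, the sort-bot | the new quay: the grip-bot, the lift-bot, the paint-bot]
6. Drover goes back to the old quay with the paint-bot.  [the old quay: the cut-bot, the paint-bot, the sort-bot | the new quay: the grip-bot, the lift-bot]
7. Drover goes to the new quay with the cut-bot.  [the old quay: the paint-bot, the sort-bot | the new quay: the cut-bot, the grip-bot, the lift-bot]
8. Drover goes back to the old quay alone.  [the old quay: the paint-bot, the sort-bot | the new quay: the cut-bot, the grip-bot, the lift-bot]
9. Drover goes to the new quay with the sort-bot.  [the old quay: the paint-bot | the new quay: the cut-bot, the grip-bot, the lift-bot, the sort-bot]
10. Drover goes back to the old quay alone.  [the old quay: the paint-bot | the new quay: the cut-bot, the grip-bot, the lift-bot, the sort-bot]
11. Drover goes to the new quay with the paint-bot.  [the old quay: — | the new quay: the cut-bot, the grip-bot, the lift-bot, the paint-bot, the sort-bot]

11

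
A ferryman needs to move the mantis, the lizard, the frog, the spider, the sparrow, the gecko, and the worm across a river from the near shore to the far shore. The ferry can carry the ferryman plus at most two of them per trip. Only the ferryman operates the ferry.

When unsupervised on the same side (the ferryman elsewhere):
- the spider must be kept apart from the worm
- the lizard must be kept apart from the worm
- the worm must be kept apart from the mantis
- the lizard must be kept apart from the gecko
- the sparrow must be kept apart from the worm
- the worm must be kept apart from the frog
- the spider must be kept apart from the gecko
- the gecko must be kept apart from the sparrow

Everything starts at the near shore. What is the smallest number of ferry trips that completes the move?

Counting alone: the ferryman can take at most 2 across per trip to the far shore, so moving all 7 needs at least 4 loaded trips out, with a return between consecutive ones — at least 7 crossings.
The safety rule pushes this higher. Following every safe sequence of crossings, the most of the 7 that can be at the far shore as the ferry arrives there on crossing 7 is 5 — never all 7.
So no plan with fewer than 9 crossings exists, and this one achieves 9:
1. Ferryman goes to the far shore with the gecko and the worm.  [the near shore: the frog, the lizard, the mantis, the sparrow, the spider | the far shore: the gecko, the worm]
2. Ferryman goes back to the near shore alone.  [the near shore: the frog, the lizard, the mantis, the sparrow, the spider | the far shore: the gecko, the worm]
3. Ferryman goes to the far shore with the frog and the mantis.  [the near shore: the lizard, the sparrow, the spider | the far shore: the frog, the gecko, the mantis, the worm]
4. Ferryman goes back to the near shore with the worm.  [the near shore: the lizard, the sparrow, the spider, the worm | the far shore: the frog, the gecko, the mantis]
5. Ferryman goes to the far shore with the lizard and the worm.  [the near shore: the sparrow, the spider | the far shore: the frog, the gecko, the lizard, the mantis, the worm]
6. Ferryman goes back to the near shore with the gecko and the worm.  [the near shore: the gecko, the sparrow, the spider, the worm | the far shore: the frog, the lizard, the mantis]
7. Ferryman goes to the far shore with the sparrow and the spider.  [the near shore: the gecko, the worm | the far shore: the frog, the lizard, the mantis, the sparrow, the spider]
8. Ferryman goes back to the near shore alone.  [the near shore: the gecko, the worm | the far shore: the frog, the lizard, the mantis, the sparrow, the spider]
9. Ferryman goes to the far shore with the gecko and the worm.  [the near shore: — | the far shore: the frog, the gecko, the lizard, the mantis, the sparrow, the spider, the worm]

9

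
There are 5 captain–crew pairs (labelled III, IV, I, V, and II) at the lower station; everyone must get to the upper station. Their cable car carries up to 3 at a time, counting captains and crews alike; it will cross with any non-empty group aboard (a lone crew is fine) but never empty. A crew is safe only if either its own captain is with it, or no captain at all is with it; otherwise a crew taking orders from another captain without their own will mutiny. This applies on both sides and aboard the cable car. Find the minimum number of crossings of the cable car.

11

Counting alone: each trip to the upper station takes at most 3 across and each return brings at least 1 back, so after t trips out (and t−1 returns) at most 3t − (t−1) of the 10 are across; that first reaches 10 at t = 5, so at least 9 crossings are needed.
The safety rule pushes this higher. Following every safe sequence of crossings, the most of the 10 that can be at the upper station as the cable car arrives there on crossing 9 is 9 — never all 10.
So no plan with fewer than 11 crossings exists, and this one achieves 11:
1. captain III and crew III cross → the upper station.
2. captain III crosses ← the lower station.
3. crew I, crew IV, and crew V cross → the upper station.
4. crew III crosses ← the lower station.
5. captain I, captain IV, and captain V cross → the upper station.
6. captain IV and crew IV cross ← the lower station.
7. captain II, captain III, and captain IV cross → the upper station.
8. crew I crosses ← the lower station.
9. crew III and crew IV cross → the upper station.
10. crew III crosses ← the lower station.
11. crew I, crew II, and crew III cross → the upper station.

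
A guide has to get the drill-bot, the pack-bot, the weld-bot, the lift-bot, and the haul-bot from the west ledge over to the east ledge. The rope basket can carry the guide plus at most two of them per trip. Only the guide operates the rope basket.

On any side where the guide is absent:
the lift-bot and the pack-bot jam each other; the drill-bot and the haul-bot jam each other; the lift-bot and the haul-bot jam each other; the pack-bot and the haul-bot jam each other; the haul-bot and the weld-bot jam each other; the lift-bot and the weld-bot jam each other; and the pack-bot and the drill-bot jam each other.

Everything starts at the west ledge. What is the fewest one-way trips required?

impossible

Whatever the first load, the items left behind include a forbidden pair without the guide. No opening move is safe, so no plan exists.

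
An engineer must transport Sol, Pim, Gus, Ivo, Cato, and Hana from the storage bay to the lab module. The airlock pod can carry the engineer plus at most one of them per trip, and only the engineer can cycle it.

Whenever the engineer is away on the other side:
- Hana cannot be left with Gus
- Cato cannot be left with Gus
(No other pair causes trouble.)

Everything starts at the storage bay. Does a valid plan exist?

Yes

1. Engineer goes to the lab module with Gus.
2. Engineer goes back to the storage bay alone.
3. Engineer goes to the lab module with Sol.
4. Engineer goes back to the storage bay alone.
5. Engineer goes to the lab module with Pim.
6. Engineer goes back to the storage bay alone.
7. Engineer goes to the lab module with Ivo.
8. Engineer goes back to the storage bay alone.
9. Engineer goes to the lab module with Cato.
10. Engineer goes back to the storage bay with Gus.
11. Engineer goes to the lab module with Hana.
12. Engineer goes back to the storage bay alone.
13. Engineer goes to the lab module with Gus.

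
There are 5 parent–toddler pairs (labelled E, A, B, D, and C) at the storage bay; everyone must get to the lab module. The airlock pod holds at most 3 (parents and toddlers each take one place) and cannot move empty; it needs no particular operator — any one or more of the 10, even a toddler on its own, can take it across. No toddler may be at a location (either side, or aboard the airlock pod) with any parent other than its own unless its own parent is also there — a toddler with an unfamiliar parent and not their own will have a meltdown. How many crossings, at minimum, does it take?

Counting alone: each trip to the lab module takes at most 3 across and each return brings at least 1 back, so after t trips out (and t−1 returns) at most 3t − (t−1) of the 10 are across; that first reaches 10 at t = 5, so at least 9 crossings are needed.
The safety rule pushes this higher. Following every safe sequence of crossings, the most of the 10 that can be at the lab module as the airlock pod arrives there on crossing 9 is 9 — never all 10.
So no plan with fewer than 11 crossings exists, and this one achieves 11:
1. parent E and toddler E cross → the lab module.
2. parent E crosses ← the storage bay.
3. toddler A, toddler B, and toddler D cross → the lab module.
4. toddler E crosses ← the storage bay.
5. parent A, parent B, and parent D cross → the lab module.
6. parent A and toddler A cross ← the storage bay.
7. parent A, parent C, and parent E cross → the lab module.
8. toddler B crosses ← the storage bay.
9. toddler A and toddler E cross → the lab module.
10. toddler E crosses ← the storage bay.
11. toddler B, toddler C, and toddler E cross → the lab module.

11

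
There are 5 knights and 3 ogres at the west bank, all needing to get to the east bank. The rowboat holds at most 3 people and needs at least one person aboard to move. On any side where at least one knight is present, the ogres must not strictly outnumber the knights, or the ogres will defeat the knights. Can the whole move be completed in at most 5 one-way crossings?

No

Counting alone: each trip to the east bank takes at most 3 across and each return brings at least 1 back, so after t trips out (and t−1 returns) at most 3t − (t−1) of the 8 are across; that first reaches 8 at t = 4, so at least 7 crossings are needed.
Since 5 < 7, 5 crossings cannot be enough. (The shortest complete plan in fact takes 7:)
1. 2 ogres → the east bank.  (the west bank: 5K 1O; the east bank: 0K 2O)
2. 1 ogre ← the west bank.  (the west bank: 5K 2O; the east bank: 0K 1O)
3. 2 knights and 1 ogre → the east bank.  (the west bank: 3K 1O; the east bank: 2K 2O)
4. 1 ogre ← the west bank.  (the west bank: 3K 2O; the east bank: 2K 1O)
5. 1 knight and 2 ogres → the east bank.  (the west bank: 2K 0O; the east bank: 3K 3O)
6. 1 ogre ← the west bank.  (the west bank: 2K 1O; the east bank: 3K 2O)
7. 2 knights and 1 ogre → the east bank.  (the west bank: 0K 0O; the east bank: 5K 3O)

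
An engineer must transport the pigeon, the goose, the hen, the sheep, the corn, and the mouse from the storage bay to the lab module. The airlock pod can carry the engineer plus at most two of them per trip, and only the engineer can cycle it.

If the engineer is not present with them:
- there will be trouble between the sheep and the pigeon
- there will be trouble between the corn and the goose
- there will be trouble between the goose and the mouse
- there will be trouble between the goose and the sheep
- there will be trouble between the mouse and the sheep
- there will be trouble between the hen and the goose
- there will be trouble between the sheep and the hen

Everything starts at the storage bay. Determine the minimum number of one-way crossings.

9

Counting alone: the engineer can take at most 2 across per trip to the lab module, so moving all 6 needs at least 3 loaded trips out, with a return between consecutive ones — at least 5 crossings.
The safety rule pushes this higher. Following every safe sequence of crossings, the most of the 6 that can be at the lab module as the airlock pod arrives there on crossings 5, 7 is 4, 5 respectively — never all 6.
So no plan with fewer than 9 crossings exists, and this one achieves 9:
1. Engineer goes to the lab module with the goose and the sheep.  [the storage bay: the corn, the hen, the mouse, the pigeon | the lab module: the goose, the sheep]
2. Engineer goes back to the storage bay with the goose.  [the storage bay: the corn, the goose, the hen, the mouse, the pigeon | the lab module: the sheep]
3. Engineer goes to the lab module with the goose and the pigeon.  [the storage bay: the corn, the hen, the mouse | the lab module: the goose, the pigeon, the sheep]
4. Engineer goes back to the storage bay with the sheep.  [the storage bay: the corn, the hen, the mouse, the sheep | the lab module: the goose, the pigeon]
5. Engineer goes to the lab module with the hen and the mouse.  [the storage bay: the corn, the sheep | the lab module: the goose, the hen, the mouse, the pigeon]
6. Engineer goes back to the storage bay with the goose.  [the storage bay: the corn, the goose, the sheep | the lab module: the hen, the mouse, the pigeon]
7. Engineer goes to the lab module with the corn and the goose.  [the storage bay: the sheep | the lab module: the corn, the goose, the hen, the mouse, the pigeon]
8. Engineer goes back to the storage bay with the goose.  [the storage bay: the goose, the sheep | the lab module: the corn, the hen, the mouse, the pigeon]
9. Engineer goes to the lab module with the goose and the sheep.  [the storage bay: — | the lab module: the corn, the goose, the hen, the mouse, the pigeon, the sheep]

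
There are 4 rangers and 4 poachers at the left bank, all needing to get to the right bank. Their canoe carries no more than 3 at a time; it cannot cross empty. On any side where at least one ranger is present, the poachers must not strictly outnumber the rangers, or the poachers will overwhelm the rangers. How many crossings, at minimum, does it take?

9

Counting alone: each trip to the right bank takes at most 3 across and each return brings at least 1 back, so after t trips out (and t−1 returns) at most 3t − (t−1) of the 8 are across; that first reaches 8 at t = 4, so at least 7 crossings are needed.
The safety rule pushes this higher. Following every safe sequence of crossings, the most of the 8 that can be at the right bank as the canoe arrives there on crossing 7 is 7 — never all 8.
So no plan with fewer than 9 crossings exists, and this one achieves 9:
1. 2 poachers → the right bank.  (the left bank: 4R 2P; the right bank: 0R 2P)
2. 1 poacher ← the left bank.  (the left bank: 4R 3P; the right bank: 0R 1P)
3. 3 poachers → the right bank.  (the left bank: 4R 0P; the right bank: 0R 4P)
4. 1 poacher ← the left bank.  (the left bank: 4R 1P; the right bank: 0R 3P)
5. 3 rangers → the right bank.  (the left bank: 1R 1P; the right bank: 3R 3P)
6. 1 ranger and 1 poacher ← the left bank.  (the left bank: 2R 2P; the right bank: 2R 2P)
7. 2 rangers → the right bank.  (the left bank: 0R 2P; the right bank: 4R 2P)
8. 1 poacher ← the left bank.  (the left bank: 0R 3P; the right bank: 4R 1P)
9. 3 poachers → the right bank.  (the left bank: 0R 0P; the right bank: 4R 4P)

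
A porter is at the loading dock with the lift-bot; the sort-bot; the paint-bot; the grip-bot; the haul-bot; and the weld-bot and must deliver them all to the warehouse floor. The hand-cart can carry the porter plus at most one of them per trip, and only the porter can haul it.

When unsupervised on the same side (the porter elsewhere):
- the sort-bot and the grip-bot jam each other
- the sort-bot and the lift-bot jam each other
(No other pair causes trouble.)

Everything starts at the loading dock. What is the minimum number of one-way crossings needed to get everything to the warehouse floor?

13

Counting alone: the porter can take at most 1 across per trip to the warehouse floor, so moving all 6 needs at least 6 loaded trips out, with a return between consecutive ones — at least 11 crossings.
The safety rule pushes this higher. Following every safe sequence of crossings, the most of the 6 that can be at the warehouse floor as the hand-cart arrives there on crossing 11 is 5 — never all 6.
So no plan with fewer than 13 crossings exists, and this one achieves 13:
1. Porter goes to the warehouse floor with the sort-bot.
2. Porter goes back to the loading dock alone.
3. Porter goes to the warehouse floor with the lift-bot.
4. Porter goes back to the loading dock with the sort-bot.
5. Porter goes to the warehouse floor with the grip-bot.
6. Porter goes back to the loading dock alone.
7. Porter goes to the warehouse floor with the paint-bot.
8. Porter goes back to the loading dock alone.
9. Porter goes to the warehouse floor with the haul-bot.
10. Porter goes back to the loading dock alone.
11. Porter goes to the warehouse floor with the weld-bot.
12. Porter goes back to the loading dock alone.
13. Porter goes to the warehouse floor with the sort-bot.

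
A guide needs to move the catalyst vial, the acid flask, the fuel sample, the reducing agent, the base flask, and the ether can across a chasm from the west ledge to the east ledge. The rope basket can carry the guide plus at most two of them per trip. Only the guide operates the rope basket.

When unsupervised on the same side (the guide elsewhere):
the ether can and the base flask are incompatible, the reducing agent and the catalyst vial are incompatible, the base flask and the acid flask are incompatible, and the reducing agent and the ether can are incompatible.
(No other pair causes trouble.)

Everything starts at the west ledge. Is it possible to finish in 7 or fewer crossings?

Yes

Yes — this plan uses 7 crossings (≤ 7):
1. Guide goes to the east ledge with the base flask and the reducing agent.
2. Guide goes back to the west ledge alone.
3. Guide goes to the east ledge with the acid flask and the catalyst vial.
4. Guide goes back to the west ledge with the base flask and the reducing agent.
5. Guide goes to the east ledge with the ether can and the fuel sample.
6. Guide goes back to the west ledge alone.
7. Guide goes to the east ledge with the base flask and the reducing agent.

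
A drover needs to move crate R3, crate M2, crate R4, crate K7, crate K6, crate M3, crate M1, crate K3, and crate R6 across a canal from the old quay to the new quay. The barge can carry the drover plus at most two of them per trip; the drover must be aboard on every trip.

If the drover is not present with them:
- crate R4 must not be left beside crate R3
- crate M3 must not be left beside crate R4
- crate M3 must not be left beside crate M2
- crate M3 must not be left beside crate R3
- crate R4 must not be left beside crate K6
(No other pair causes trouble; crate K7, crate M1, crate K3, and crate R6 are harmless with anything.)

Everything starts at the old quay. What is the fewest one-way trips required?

Counting alone: the drover can take at most 2 across per trip to the new quay, so moving all 9 needs at least 5 loaded trips out, with a return between consecutive ones — at least 9 crossings.
The safety rule pushes this higher. Following every safe sequence of crossings, the most of the 9 that can be at the new quay as the barge arrives there on crossings 9, 11, 13 is 6, 7, 8 respectively — never all 9.
So no plan with fewer than 15 crossings exists, and this one achieves 15:
1. Drover goes to the new quay with crate M3 and crate R4.
2. Drover goes back to the old quay with crate R4.
3. Drover goes to the new quay with crate K6 and crate R3.
4. Drover goes back to the old quay with crate R3.
5. Drover goes to the new quay with crate M2 and crate R3.
6. Drover goes back to the old quay with crate M3.
7. Drover goes to the new quay with crate K7 and crate R4.
8. Drover goes back to the old quay with crate R4.
9. Drover goes to the new quay with crate M1 and crate R4.
10. Drover goes back to the old quay with crate R4.
11. Drover goes to the new quay with crate K3 and crate R4.
12. Drover goes back to the old quay with crate R4.
13. Drover goes to the new quay with crate R4 and crate R6.
14. Drover goes back to the old quay with crate R4.
15. Drover goes to the new quay with crate M3 and crate R4.

15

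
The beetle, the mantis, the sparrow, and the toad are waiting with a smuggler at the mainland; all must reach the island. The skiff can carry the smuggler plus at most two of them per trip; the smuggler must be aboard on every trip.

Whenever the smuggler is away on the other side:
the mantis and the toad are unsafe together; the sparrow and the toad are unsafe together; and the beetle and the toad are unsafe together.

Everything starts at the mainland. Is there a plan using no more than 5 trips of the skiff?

Yes — this plan uses 5 crossings (≤ 5):
1. Smuggler goes to the island with the toad.
2. Smuggler goes back to the mainland alone.
3. Smuggler goes to the island with the beetle and the mantis.
4. Smuggler goes back to the mainland with the toad.
5. Smuggler goes to the island with the sparrow and the toad.

Yes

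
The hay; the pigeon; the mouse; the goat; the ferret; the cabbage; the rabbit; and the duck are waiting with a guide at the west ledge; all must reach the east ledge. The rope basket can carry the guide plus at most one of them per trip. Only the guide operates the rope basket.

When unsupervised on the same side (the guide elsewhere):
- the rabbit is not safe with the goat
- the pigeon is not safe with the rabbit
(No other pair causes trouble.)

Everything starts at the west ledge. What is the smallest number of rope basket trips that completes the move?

Counting alone: the guide can take at most 1 across per trip to the east ledge, so moving all 8 needs at least 8 loaded trips out, with a return between consecutive ones — at least 15 crossings.
The safety rule pushes this higher. Following every safe sequence of crossings, the most of the 8 that can be at the east ledge as the rope basket arrives there on crossing 15 is 7 — never all 8.
So no plan with fewer than 17 crossings exists, and this one achieves 17:
1. Guide goes to the east ledge with the rabbit.  [the west ledge: the cabbage, the duck, the ferret, the goat, the hay, the mouse, the pigeon | the east ledge: the rabbit]
2. Guide goes back to the west ledge alone.  [the west ledge: the cabbage, the duck, the ferret, the goat, the hay, the mouse, the pigeon | the east ledge: the rabbit]
3. Guide goes to the east ledge with the hay.  [the west ledge: the cabbage, the duck, the ferret, the goat, the mouse, the pigeon | the east ledge: the hay, the rabbit]
4. Guide goes back to the west ledge alone.  [the west ledge: the cabbage, the duck, the ferret, the goat, the mouse, the pigeon | the east ledge: the hay, the rabbit]
5. Guide goes to the east ledge with the pigeon.  [the west ledge: the cabbage, the duck, the ferret, the goat, the mouse | the east ledge: the hay, the pigeon, the rabbit]
6. Guide goes back to the west ledge with the rabbit.  [the west ledge: the cabbage, the duck, the ferret, the goat, the mouse, the rabbit | the east ledge: the hay, the pigeon]
7. Guide goes to the east ledge with the goat.  [the west ledge: the cabbage, the duck, the ferret, the mouse, the rabbit | the east ledge: the goat, the hay, the pigeon]
8. Guide goes back to the west ledge alone.  [the west ledge: the cabbage, the duck, the ferret, the mouse, the rabbit | the east ledge: the goat, the hay, the pigeon]
9. Guide goes to the east ledge with the mouse.  [the west ledge: the cabbage, the duck, the ferret, the rabbit | the east ledge: the goat, the hay, the mouse, the pigeon]
10. Guide goes back to the west ledge alone.  [the west ledge: the cabbage, the duck, the ferret, the rabbit | the east ledge: the goat, the hay, the mouse, the pigeon]
11. Guide goes to the east ledge with the ferret.  [the west ledge: the cabbage, the duck, the rabbit | the east ledge: the ferret, the goat, the hay, the mouse, the pigeon]
12. Guide goes back to the west ledge alone.  [the west ledge: the cabbage, the duck, the rabbit | the east ledge: the ferret, the goat, the hay, the mouse, the pigeon]
13. Guide goes to the east ledge with the cabbage.  [the west ledge: the duck, the rabbit | the east ledge: the cabbage, the ferret, the goat, the hay, the mouse, the pigeon]
14. Guide goes back to the west ledge alone.  [the west ledge: the duck, the rabbit | the east ledge: the cabbage, the ferret, the goat, the hay, the mouse, the pigeon]
15. Guide goes to the east ledge with the duck.  [the west ledge: the rabbit | the east ledge: the cabbage, the duck, the ferret, the goat, the hay, the mouse, the pigeon]
16. Guide goes back to the west ledge alone.  [the west ledge: the rabbit | the east ledge: the cabbage, the duck, the ferret, the goat, the hay, the mouse, the pigeon]
17. Guide goes to the east ledge with the rabbit.  [the west ledge: — | the east ledge: the cabbage, the duck, the ferret, the goat, the hay, the mouse, the pigeon, the rabbit]

17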